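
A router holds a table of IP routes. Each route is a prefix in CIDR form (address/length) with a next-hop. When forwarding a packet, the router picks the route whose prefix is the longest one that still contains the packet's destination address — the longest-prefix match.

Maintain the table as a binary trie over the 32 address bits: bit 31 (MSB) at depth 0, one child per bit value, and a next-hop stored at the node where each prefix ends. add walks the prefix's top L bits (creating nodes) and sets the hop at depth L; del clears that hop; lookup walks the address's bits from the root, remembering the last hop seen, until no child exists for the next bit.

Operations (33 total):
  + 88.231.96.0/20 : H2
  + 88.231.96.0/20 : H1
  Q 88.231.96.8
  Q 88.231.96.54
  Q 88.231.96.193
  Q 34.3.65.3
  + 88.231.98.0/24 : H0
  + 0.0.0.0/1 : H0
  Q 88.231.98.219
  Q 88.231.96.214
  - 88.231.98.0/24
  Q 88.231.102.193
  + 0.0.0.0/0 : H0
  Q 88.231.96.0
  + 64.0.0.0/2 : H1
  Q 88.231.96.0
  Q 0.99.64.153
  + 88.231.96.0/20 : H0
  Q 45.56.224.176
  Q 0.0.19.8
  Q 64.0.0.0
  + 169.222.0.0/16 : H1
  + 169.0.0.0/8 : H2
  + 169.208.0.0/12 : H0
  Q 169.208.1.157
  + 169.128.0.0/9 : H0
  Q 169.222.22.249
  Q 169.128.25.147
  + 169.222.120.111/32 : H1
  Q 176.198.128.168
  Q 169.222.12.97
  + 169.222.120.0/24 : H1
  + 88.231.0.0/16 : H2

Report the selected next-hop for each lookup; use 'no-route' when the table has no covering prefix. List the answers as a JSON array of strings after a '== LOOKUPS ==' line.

Apply in order:
  add 88.231.96.0/20 -> H2 at depth 20
  add 88.231.96.0/20 -> H1 at depth 20
  ? 88.231.96.8  path d0:-→d1:-→d2:-→d3:-→d4:-→d5:-→d6:-→d7:-→d8:-→d9:-→d10:-→d11:-→d12:-→d13:-→d14:-→d15:-→d16:-→d17:-→d18:-→d19:-→d20:H1  best=H1
  ? 88.231.96.54  path d0:-→d1:-→d2:-→d3:-→d4:-→d5:-→d6:-→d7:-→d8:-→d9:-→d10:-→d11:-→d12:-→d13:-→d14:-→d15:-→d16:-→d17:-→d18:-→d19:-→d20:H1  best=H1
  ? 88.231.96.193  path d0:-→d1:-→d2:-→d3:-→d4:-→d5:-→d6:-→d7:-→d8:-→d9:-→d10:-→d11:-→d12:-→d13:-→d14:-→d15:-→d16:-→d17:-→d18:-→d19:-→d20:H1  best=H1
  ? 34.3.65.3  path d0:-→d1:-  best=no-route
  add 88.231.98.0/24 -> H0 at depth 24
  add 0.0.0.0/1 -> H0 at depth 1
  ? 88.231.98.219  path d0:-→d1:H0→d2:-→d3:-→d4:-→d5:-→d6:-→d7:-→d8:-→d9:-→d10:-→d11:-→d12:-→d13:-→d14:-→d15:-→d16:-→d17:-→d18:-→d19:-→d20:H1→d21:-→d22:-→d23:-→d24:H0  best=H0
  ? 88.231.96.214  path d0:-→d1:H0→d2:-→d3:-→d4:-→d5:-→d6:-→d7:-→d8:-→d9:-→d10:-→d11:-→d12:-→d13:-→d14:-→d15:-→d16:-→d17:-→d18:-→d19:-→d20:H1→d21:-→d22:-  best=H1
  - 88.231.98.0/24 clear@24
  ? 88.231.102.193  path d0:-→d1:H0→d2:-→d3:-→d4:-→d5:-→d6:-→d7:-→d8:-→d9:-→d10:-→d11:-→d12:-→d13:-→d14:-→d15:-→d16:-→d17:-→d18:-→d19:-→d20:H1→d21:-  best=H1
  add 0.0.0.0/0 -> H0 at depth 0
  ? 88.231.96.0  path d0:H0→d1:H0→d2:-→d3:-→d4:-→d5:-→d6:-→d7:-→d8:-→d9:-→d10:-→d11:-→d12:-→d13:-→d14:-→d15:-→d16:-→d17:-→d18:-→d19:-→d20:H1→d21:-→d22:-  best=H1
  add 64.0.0.0/2 -> H1 at depth 2
  ? 88.231.96.0  path d0:H0→d1:H0→d2:H1→d3:-→d4:-→d5:-→d6:-→d7:-→d8:-→d9:-→d10:-→d11:-→d12:-→d13:-→d14:-→d15:-→d16:-→d17:-→d18:-→d19:-→d20:H1→d21:-→d22:-  best=H1
  ? 0.99.64.153  path d0:H0→d1:H0  best=H0
  add 88.231.96.0/20 -> H0 at depth 20
  ? 45.56.224.176  path d0:H0→d1:H0  best=H0
  ? 0.0.19.8  path d0:H0→d1:H0  best=H0
  ? 64.0.0.0  path d0:H0→d1:H0→d2:H1→d3:-  best=H1
  add 169.222.0.0/16 -> H1 at depth 16
  add 169.0.0.0/8 -> H2 at depth 8
  add 169.208.0.0/12 -> H0 at depth 12
  ? 169.208.1.157  path d0:H0→d1:-→d2:-→d3:-→d4:-→d5:-→d6:-→d7:-→d8:H2→d9:-→d10:-→d11:-→d12:H0  best=H0
  add 169.128.0.0/9 -> H0 at depth 9
  ? 169.222.22.249  path d0:H0→d1:-→d2:-→d3:-→d4:-→d5:-→d6:-→d7:-→d8:H2→d9:H0→d10:-→d11:-→d12:H0→d13:-→d14:-→d15:-→d16:H1  best=H1
  ? 169.128.25.147  path d0:H0→d1:-→d2:-→d3:-→d4:-→d5:-→d6:-→d7:-→d8:H2→d9:H0  best=H0
  add 169.222.120.111/32 -> H1 at depth 32
  ? 176.198.128.168  path d0:H0→d1:-→d2:-→d3:-  best=H0
  ? 169.222.12.97  path d0:H0→d1:-→d2:-→d3:-→d4:-→d5:-→d6:-→d7:-→d8:H2→d9:H0→d10:-→d11:-→d12:H0→d13:-→d14:-→d15:-→d16:H1→d17:-  best=H1
  add 169.222.120.0/24 -> H1 at depth 24
  add 88.231.0.0/16 -> H2 at depth 16

== LOOKUPS ==
["H1","H1","H1","no-route","H0","H1","H1","H1","H1","H0","H0","H0","H1","H0","H1","H0","H0","H1"]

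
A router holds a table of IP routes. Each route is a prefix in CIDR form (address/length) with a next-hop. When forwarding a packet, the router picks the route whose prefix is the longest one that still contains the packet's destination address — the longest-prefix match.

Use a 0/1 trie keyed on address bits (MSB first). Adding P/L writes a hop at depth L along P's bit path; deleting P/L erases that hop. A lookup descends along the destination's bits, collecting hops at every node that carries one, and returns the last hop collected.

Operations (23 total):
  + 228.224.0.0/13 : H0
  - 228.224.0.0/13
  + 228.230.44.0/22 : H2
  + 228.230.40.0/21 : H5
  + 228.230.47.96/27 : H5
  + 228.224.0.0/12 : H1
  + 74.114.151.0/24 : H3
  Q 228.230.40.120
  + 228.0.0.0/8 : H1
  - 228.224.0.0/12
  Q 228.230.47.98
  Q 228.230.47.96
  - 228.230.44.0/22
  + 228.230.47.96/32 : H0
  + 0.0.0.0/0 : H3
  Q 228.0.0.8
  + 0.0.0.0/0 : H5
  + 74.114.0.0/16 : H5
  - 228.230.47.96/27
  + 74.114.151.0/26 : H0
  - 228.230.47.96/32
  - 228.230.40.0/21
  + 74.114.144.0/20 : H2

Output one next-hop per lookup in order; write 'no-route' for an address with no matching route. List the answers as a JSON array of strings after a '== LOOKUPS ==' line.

Trace:
  + 228.224.0.0/13 (H0) depth=13
  del 228.224.0.0/13 (clear depth 13)
  + 228.230.44.0/22 (H2) depth=22
  + 228.230.40.0/21 (H5) depth=21
  + 228.230.47.96/27 (H5) depth=27
  + 228.224.0.0/12 (H1) depth=12
  + 74.114.151.0/24 (H3) depth=24
  ? 228.230.40.120  path d0:-→d1:-→d2:-→d3:-→d4:-→d5:-→d6:-→d7:-→d8:-→d9:-→d10:-→d11:-→d12:H1→d13:-→d14:-→d15:-→d16:-→d17:-→d18:-→d19:-→d20:-→d21:H5  best=H5
  + 228.0.0.0/8 (H1) depth=8
  del 228.224.0.0/12 (clear depth 12)
  ? 228.230.47.98  path d0:-→d1:-→d2:-→d3:-→d4:-→d5:-→d6:-→d7:-→d8:H1→d9:-→d10:-→d11:-→d12:-→d13:-→d14:-→d15:-→d16:-→d17:-→d18:-→d19:-→d20:-→d21:H5→d22:H2→d23:-→d24:-→d25:-→d26:-→d27:H5  best=H5
  ? 228.230.47.96  path d0:-→d1:-→d2:-→d3:-→d4:-→d5:-→d6:-→d7:-→d8:H1→d9:-→d10:-→d11:-→d12:-→d13:-→d14:-→d15:-→d16:-→d17:-→d18:-→d19:-→d20:-→d21:H5→d22:H2→d23:-→d24:-→d25:-→d26:-→d27:H5  best=H5
  del 228.230.44.0/22 (clear depth 22)
  + 228.230.47.96/32 (H0) depth=32
  + 0.0.0.0/0 (H3) depth=0
  ? 228.0.0.8  path d0:H3→d1:-→d2:-→d3:-→d4:-→d5:-→d6:-→d7:-→d8:H1  best=H1
  + 0.0.0.0/0 (H5) depth=0
  + 74.114.0.0/16 (H5) depth=16
  del 228.230.47.96/27 (clear depth 27)
  + 74.114.151.0/26 (H0) depth=26
  del 228.230.47.96/32 (clear depth 32)
  del 228.230.40.0/21 (clear depth 21)
  + 74.114.144.0/20 (H2) depth=20

== LOOKUPS ==
["H5","H5","H5","H1"]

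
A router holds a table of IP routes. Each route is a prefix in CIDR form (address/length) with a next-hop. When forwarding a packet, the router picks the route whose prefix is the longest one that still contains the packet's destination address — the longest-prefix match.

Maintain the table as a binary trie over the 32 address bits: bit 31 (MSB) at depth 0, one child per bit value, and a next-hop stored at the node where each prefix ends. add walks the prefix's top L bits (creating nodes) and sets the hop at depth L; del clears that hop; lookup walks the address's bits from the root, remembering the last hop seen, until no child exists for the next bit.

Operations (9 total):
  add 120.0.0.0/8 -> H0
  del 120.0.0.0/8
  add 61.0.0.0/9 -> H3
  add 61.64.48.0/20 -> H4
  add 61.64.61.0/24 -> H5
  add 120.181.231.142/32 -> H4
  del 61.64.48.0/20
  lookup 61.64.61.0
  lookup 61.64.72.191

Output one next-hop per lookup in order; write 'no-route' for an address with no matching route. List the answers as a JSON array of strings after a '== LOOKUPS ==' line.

Process each operation:
  add 120.0.0.0/8 -> H0 at depth 8
  - 120.0.0.0/8 clear@8
  add 61.0.0.0/9 -> H3 at depth 9
  add 61.64.48.0/20 -> H4 at depth 20
  add 61.64.61.0/24 -> H5 at depth 24
  add 120.181.231.142/32 -> H4 at depth 32
  - 61.64.48.0/20 clear@20
  ? 61.64.61.0  path d0:-→d1:-→d2:-→d3:-→d4:-→d5:-→d6:-→d7:-→d8:-→d9:H3→d10:-→d11:-→d12:-→d13:-→d14:-→d15:-→d16:-→d17:-→d18:-→d19:-→d20:-→d21:-→d22:-→d23:-→d24:H5  best=H5
  ? 61.64.72.191  path d0:-→d1:-→d2:-→d3:-→d4:-→d5:-→d6:-→d7:-→d8:-→d9:H3→d10:-→d11:-→d12:-→d13:-→d14:-→d15:-→d16:-→d17:-  best=H3

== LOOKUPS ==
["H5","H3"]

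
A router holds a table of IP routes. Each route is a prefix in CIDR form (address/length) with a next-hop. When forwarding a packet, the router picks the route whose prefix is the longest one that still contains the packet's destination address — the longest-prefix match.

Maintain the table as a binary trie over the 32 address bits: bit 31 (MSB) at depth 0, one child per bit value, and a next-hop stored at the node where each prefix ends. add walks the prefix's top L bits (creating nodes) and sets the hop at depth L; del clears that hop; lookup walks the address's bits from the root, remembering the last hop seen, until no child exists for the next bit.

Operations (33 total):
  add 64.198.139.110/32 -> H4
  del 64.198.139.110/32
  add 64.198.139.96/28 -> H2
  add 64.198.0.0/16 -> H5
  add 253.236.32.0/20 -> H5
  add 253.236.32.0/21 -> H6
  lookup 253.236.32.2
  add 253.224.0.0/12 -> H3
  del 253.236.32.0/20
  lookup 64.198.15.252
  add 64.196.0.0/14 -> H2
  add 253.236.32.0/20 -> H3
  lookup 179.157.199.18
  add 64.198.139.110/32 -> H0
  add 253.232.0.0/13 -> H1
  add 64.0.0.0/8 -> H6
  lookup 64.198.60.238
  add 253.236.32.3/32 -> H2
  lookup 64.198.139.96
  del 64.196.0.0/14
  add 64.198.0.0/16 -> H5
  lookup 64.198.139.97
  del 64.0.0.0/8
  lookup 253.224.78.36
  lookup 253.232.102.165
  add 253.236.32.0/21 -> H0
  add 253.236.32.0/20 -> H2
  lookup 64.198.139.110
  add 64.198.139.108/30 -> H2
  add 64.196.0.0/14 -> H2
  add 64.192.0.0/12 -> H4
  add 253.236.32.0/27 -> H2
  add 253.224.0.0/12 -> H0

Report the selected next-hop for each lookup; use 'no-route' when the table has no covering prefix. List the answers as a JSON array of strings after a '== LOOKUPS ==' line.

Apply in order:
  add 64.198.139.110/32 -> H4 at depth 32
  del 64.198.139.110/32 (clear depth 32)
  add 64.198.139.96/28 -> H2 at depth 28
  add 64.198.0.0/16 -> H5 at depth 16
  add 253.236.32.0/20 -> H5 at depth 20
  add 253.236.32.0/21 -> H6 at depth 21
  lookup 253.236.32.2: bits 111111011110110000100 walk d0:-→d1:-→d2:-→d3:-→d4:-→d5:-→d6:-→d7:-→d8:-→d9:-→d10:-→d11:-→d12:-→d13:-→d14:-→d15:-→d16:-→d17:-→d18:-→d19:-→d20:H5→d21:H6 -> H6
  add 253.224.0.0/12 -> H3 at depth 12
  del 253.236.32.0/20 (clear depth 20)
  lookup 64.198.15.252: bits 0100000011000110 walk d0:-→d1:-→d2:-→d3:-→d4:-→d5:-→d6:-→d7:-→d8:-→d9:-→d10:-→d11:-→d12:-→d13:-→d14:-→d15:-→d16:H5 -> H5
  add 64.196.0.0/14 -> H2 at depth 14
  add 253.236.32.0/20 -> H3 at depth 20
  lookup 179.157.199.18: bits 1 walk d0:-→d1:- -> no-route
  add 64.198.139.110/32 -> H0 at depth 32
  add 253.232.0.0/13 -> H1 at depth 13
  add 64.0.0.0/8 -> H6 at depth 8
  lookup 64.198.60.238: bits 0100000011000110 walk d0:-→d1:-→d2:-→d3:-→d4:-→d5:-→d6:-→d7:-→d8:H6→d9:-→d10:-→d11:-→d12:-→d13:-→d14:H2→d15:-→d16:H5 -> H5
  add 253.236.32.3/32 -> H2 at depth 32
  lookup 64.198.139.96: bits 0100000011000110100010110110 walk d0:-→d1:-→d2:-→d3:-→d4:-→d5:-→d6:-→d7:-→d8:H6→d9:-→d10:-→d11:-→d12:-→d13:-→d14:H2→d15:-→d16:H5→d17:-→d18:-→d19:-→d20:-→d21:-→d22:-→d23:-→d24:-→d25:-→d26:-→d27:-→d28:H2 -> H2
  del 64.196.0.0/14 (clear depth 14)
  add 64.198.0.0/16 -> H5 at depth 16
  lookup 64.198.139.97: bits 0100000011000110100010110110 walk d0:-→d1:-→d2:-→d3:-→d4:-→d5:-→d6:-→d7:-→d8:H6→d9:-→d10:-→d11:-→d12:-→d13:-→d14:-→d15:-→d16:H5→d17:-→d18:-→d19:-→d20:-→d21:-→d22:-→d23:-→d24:-→d25:-→d26:-→d27:-→d28:H2 -> H2
  del 64.0.0.0/8 (clear depth 8)
  lookup 253.224.78.36: bits 111111011110 walk d0:-→d1:-→d2:-→d3:-→d4:-→d5:-→d6:-→d7:-→d8:-→d9:-→d10:-→d11:-→d12:H3 -> H3
  lookup 253.232.102.165: bits 1111110111101 walk d0:-→d1:-→d2:-→d3:-→d4:-→d5:-→d6:-→d7:-→d8:-→d9:-→d10:-→d11:-→d12:H3→d13:H1 -> H1
  add 253.236.32.0/21 -> H0 at depth 21
  add 253.236.32.0/20 -> H2 at depth 20
  lookup 64.198.139.110: bits 01000000110001101000101101101110 walk d0:-→d1:-→d2:-→d3:-→d4:-→d5:-→d6:-→d7:-→d8:-→d9:-→d10:-→d11:-→d12:-→d13:-→d14:-→d15:-→d16:H5→d17:-→d18:-→d19:-→d20:-→d21:-→d22:-→d23:-→d24:-→d25:-→d26:-→d27:-→d28:H2→d29:-→d30:-→d31:-→d32:H0 -> H0
  add 64.198.139.108/30 -> H2 at depth 30
  add 64.196.0.0/14 -> H2 at depth 14
  add 64.192.0.0/12 -> H4 at depth 12
  add 253.236.32.0/27 -> H2 at depth 27
  add 253.224.0.0/12 -> H0 at depth 12

== LOOKUPS ==
["H6","H5","no-route","H5","H2","H2","H3","H1","H0"]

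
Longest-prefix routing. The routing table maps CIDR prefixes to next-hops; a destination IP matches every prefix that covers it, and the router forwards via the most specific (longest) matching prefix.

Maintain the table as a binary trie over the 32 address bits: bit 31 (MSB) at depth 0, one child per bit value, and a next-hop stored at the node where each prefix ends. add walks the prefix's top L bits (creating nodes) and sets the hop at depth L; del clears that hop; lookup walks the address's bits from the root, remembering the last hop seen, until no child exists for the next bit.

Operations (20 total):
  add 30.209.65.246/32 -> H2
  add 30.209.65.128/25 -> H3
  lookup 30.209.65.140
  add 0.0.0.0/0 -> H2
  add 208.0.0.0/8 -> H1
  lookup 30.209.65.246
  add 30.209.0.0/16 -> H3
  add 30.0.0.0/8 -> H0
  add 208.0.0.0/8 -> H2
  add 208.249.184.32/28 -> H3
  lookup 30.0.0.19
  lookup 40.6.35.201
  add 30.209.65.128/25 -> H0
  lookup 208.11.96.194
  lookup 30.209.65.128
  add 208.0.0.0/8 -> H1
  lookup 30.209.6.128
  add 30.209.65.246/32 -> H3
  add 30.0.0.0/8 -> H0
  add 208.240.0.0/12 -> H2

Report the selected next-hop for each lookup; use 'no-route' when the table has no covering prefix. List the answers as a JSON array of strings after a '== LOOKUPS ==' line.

Apply in order:
  add 30.209.65.246/32 -> H2 at depth 32
  add 30.209.65.128/25 -> H3 at depth 25
  lookup 30.209.65.140: bits 0001111011010001010000011 walk d0:-→d1:-→d2:-→d3:-→d4:-→d5:-→d6:-→d7:-→d8:-→d9:-→d10:-→d11:-→d12:-→d13:-→d14:-→d15:-→d16:-→d17:-→d18:-→d19:-→d20:-→d21:-→d22:-→d23:-→d24:-→d25:H3 -> H3
  add 0.0.0.0/0 -> H2 at depth 0
  add 208.0.0.0/8 -> H1 at depth 8
  lookup 30.209.65.246: bits 00011110110100010100000111110110 walk d0:H2→d1:-→d2:-→d3:-→d4:-→d5:-→d6:-→d7:-→d8:-→d9:-→d10:-→d11:-→d12:-→d13:-→d14:-→d15:-→d16:-→d17:-→d18:-→d19:-→d20:-→d21:-→d22:-→d23:-→d24:-→d25:H3→d26:-→d27:-→d28:-→d29:-→d30:-→d31:-→d32:H2 -> H2
  add 30.209.0.0/16 -> H3 at depth 16
  add 30.0.0.0/8 -> H0 at depth 8
  add 208.0.0.0/8 -> H2 at depth 8
  add 208.249.184.32/28 -> H3 at depth 28
  lookup 30.0.0.19: bits 00011110 walk d0:H2→d1:-→d2:-→d3:-→d4:-→d5:-→d6:-→d7:-→d8:H0 -> H0
  lookup 40.6.35.201: bits 00 walk d0:H2→d1:-→d2:- -> H2
  add 30.209.65.128/25 -> H0 at depth 25
  lookup 208.11.96.194: bits 11010000 walk d0:H2→d1:-→d2:-→d3:-→d4:-→d5:-→d6:-→d7:-→d8:H2 -> H2
  lookup 30.209.65.128: bits 0001111011010001010000011 walk d0:H2→d1:-→d2:-→d3:-→d4:-→d5:-→d6:-→d7:-→d8:H0→d9:-→d10:-→d11:-→d12:-→d13:-→d14:-→d15:-→d16:H3→d17:-→d18:-→d19:-→d20:-→d21:-→d22:-→d23:-→d24:-→d25:H0 -> H0
  add 208.0.0.0/8 -> H1 at depth 8
  lookup 30.209.6.128: bits 00011110110100010 walk d0:H2→d1:-→d2:-→d3:-→d4:-→d5:-→d6:-→d7:-→d8:H0→d9:-→d10:-→d11:-→d12:-→d13:-→d14:-→d15:-→d16:H3→d17:- -> H3
  add 30.209.65.246/32 -> H3 at depth 32
  add 30.0.0.0/8 -> H0 at depth 8
  add 208.240.0.0/12 -> H2 at depth 12

== LOOKUPS ==
["H3","H2","H0","H2","H2","H0","H3"]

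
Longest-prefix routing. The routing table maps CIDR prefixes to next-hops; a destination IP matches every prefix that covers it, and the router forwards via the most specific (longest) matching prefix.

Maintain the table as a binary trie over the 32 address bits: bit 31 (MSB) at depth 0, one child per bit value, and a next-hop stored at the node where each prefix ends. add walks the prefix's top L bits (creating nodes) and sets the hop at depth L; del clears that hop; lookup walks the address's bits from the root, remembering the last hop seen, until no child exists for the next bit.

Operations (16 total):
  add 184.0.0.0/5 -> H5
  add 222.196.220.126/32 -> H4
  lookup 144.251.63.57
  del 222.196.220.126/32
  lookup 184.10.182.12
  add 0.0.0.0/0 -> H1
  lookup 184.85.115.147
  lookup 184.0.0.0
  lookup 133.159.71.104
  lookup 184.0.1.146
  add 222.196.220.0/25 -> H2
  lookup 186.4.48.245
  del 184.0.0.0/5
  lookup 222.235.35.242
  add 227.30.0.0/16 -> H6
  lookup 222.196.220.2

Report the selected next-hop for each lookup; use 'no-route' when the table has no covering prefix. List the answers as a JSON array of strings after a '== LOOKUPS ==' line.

Trace:
  add 184.0.0.0/5 -> H5 at depth 5
  add 222.196.220.126/32 -> H4 at depth 32
  Q 144.251.63.57: descend 10 ; hops seen [∅] ; pick no-route
  del 222.196.220.126/32 (clear depth 32)
  Q 184.10.182.12: descend 10111 ; hops seen [H5] ; pick H5
  add 0.0.0.0/0 -> H1 at depth 0
  Q 184.85.115.147: descend 10111 ; hops seen [H1,H5] ; pick H5
  Q 184.0.0.0: descend 10111 ; hops seen [H1,H5] ; pick H5
  Q 133.159.71.104: descend 10 ; hops seen [H1] ; pick H1
  Q 184.0.1.146: descend 10111 ; hops seen [H1,H5] ; pick H5
  add 222.196.220.0/25 -> H2 at depth 25
  Q 186.4.48.245: descend 10111 ; hops seen [H1,H5] ; pick H5
  del 184.0.0.0/5 (clear depth 5)
  Q 222.235.35.242: descend 1101111011 ; hops seen [H1] ; pick H1
  add 227.30.0.0/16 -> H6 at depth 16
  Q 222.196.220.2: descend 1101111011000100110111000 ; hops seen [H1,H2] ; pick H2

== LOOKUPS ==
["no-route","H5","H5","H5","H1","H5","H5","H1","H2"]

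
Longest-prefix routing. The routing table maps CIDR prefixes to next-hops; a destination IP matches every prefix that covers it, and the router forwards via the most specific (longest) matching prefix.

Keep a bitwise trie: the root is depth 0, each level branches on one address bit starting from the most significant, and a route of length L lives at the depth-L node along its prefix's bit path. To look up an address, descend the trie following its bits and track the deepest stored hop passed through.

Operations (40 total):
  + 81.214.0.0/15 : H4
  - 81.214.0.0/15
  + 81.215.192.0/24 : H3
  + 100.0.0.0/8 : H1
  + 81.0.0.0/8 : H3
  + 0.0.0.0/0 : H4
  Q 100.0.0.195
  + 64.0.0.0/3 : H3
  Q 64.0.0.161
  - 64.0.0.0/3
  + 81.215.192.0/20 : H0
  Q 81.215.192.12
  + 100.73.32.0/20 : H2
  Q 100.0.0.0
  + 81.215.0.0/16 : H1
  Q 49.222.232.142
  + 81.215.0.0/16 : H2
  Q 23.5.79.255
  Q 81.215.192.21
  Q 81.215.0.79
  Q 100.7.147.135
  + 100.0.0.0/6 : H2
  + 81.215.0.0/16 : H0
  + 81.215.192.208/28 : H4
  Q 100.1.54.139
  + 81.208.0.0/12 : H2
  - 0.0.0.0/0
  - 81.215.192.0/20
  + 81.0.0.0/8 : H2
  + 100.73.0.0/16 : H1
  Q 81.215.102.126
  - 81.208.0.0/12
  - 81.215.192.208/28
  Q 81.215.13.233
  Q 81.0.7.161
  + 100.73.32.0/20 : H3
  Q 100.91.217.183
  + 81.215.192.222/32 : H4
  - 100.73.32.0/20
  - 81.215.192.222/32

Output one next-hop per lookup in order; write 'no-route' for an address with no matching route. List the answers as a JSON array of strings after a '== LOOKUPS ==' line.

Process each operation:
  + 81.214.0.0/15 (H4) depth=15
  - 81.214.0.0/15 clear@15
  + 81.215.192.0/24 (H3) depth=24
  + 100.0.0.0/8 (H1) depth=8
  + 81.0.0.0/8 (H3) depth=8
  + 0.0.0.0/0 (H4) depth=0
  lookup 100.0.0.195: bits 01100100 walk d0:H4→d1:-→d2:-→d3:-→d4:-→d5:-→d6:-→d7:-→d8:H1 -> H1
  + 64.0.0.0/3 (H3) depth=3
  lookup 64.0.0.161: bits 010 walk d0:H4→d1:-→d2:-→d3:H3 -> H3
  - 64.0.0.0/3 clear@3
  + 81.215.192.0/20 (H0) depth=20
  lookup 81.215.192.12: bits 010100011101011111000000 walk d0:H4→d1:-→d2:-→d3:-→d4:-→d5:-→d6:-→d7:-→d8:H3→d9:-→d10:-→d11:-→d12:-→d13:-→d14:-→d15:-→d16:-→d17:-→d18:-→d19:-→d20:H0→d21:-→d22:-→d23:-→d24:H3 -> H3
  + 100.73.32.0/20 (H2) depth=20
  lookup 100.0.0.0: bits 011001000 walk d0:H4→d1:-→d2:-→d3:-→d4:-→d5:-→d6:-→d7:-→d8:H1→d9:- -> H1
  + 81.215.0.0/16 (H1) depth=16
  lookup 49.222.232.142: bits 0 walk d0:H4→d1:- -> H4
  + 81.215.0.0/16 (H2) depth=16
  lookup 23.5.79.255: bits 0 walk d0:H4→d1:- -> H4
  lookup 81.215.192.21: bits 010100011101011111000000 walk d0:H4→d1:-→d2:-→d3:-→d4:-→d5:-→d6:-→d7:-→d8:H3→d9:-→d10:-→d11:-→d12:-→d13:-→d14:-→d15:-→d16:H2→d17:-→d18:-→d19:-→d20:H0→d21:-→d22:-→d23:-→d24:H3 -> H3
  lookup 81.215.0.79: bits 0101000111010111 walk d0:H4→d1:-→d2:-→d3:-→d4:-→d5:-→d6:-→d7:-→d8:H3→d9:-→d10:-→d11:-→d12:-→d13:-→d14:-→d15:-→d16:H2 -> H2
  lookup 100.7.147.135: bits 011001000 walk d0:H4→d1:-→d2:-→d3:-→d4:-→d5:-→d6:-→d7:-→d8:H1→d9:- -> H1
  + 100.0.0.0/6 (H2) depth=6
  + 81.215.0.0/16 (H0) depth=16
  + 81.215.192.208/28 (H4) depth=28
  lookup 100.1.54.139: bits 011001000 walk d0:H4→d1:-→d2:-→d3:-→d4:-→d5:-→d6:H2→d7:-→d8:H1→d9:- -> H1
  + 81.208.0.0/12 (H2) depth=12
  - 0.0.0.0/0 clear@0
  - 81.215.192.0/20 clear@20
  + 81.0.0.0/8 (H2) depth=8
  + 100.73.0.0/16 (H1) depth=16
  lookup 81.215.102.126: bits 0101000111010111 walk d0:-→d1:-→d2:-→d3:-→d4:-→d5:-→d6:-→d7:-→d8:H2→d9:-→d10:-→d11:-→d12:H2→d13:-→d14:-→d15:-→d16:H0 -> H0
  - 81.208.0.0/12 clear@12
  - 81.215.192.208/28 clear@28
  lookup 81.215.13.233: bits 0101000111010111 walk d0:-→d1:-→d2:-→d3:-→d4:-→d5:-→d6:-→d7:-→d8:H2→d9:-→d10:-→d11:-→d12:-→d13:-→d14:-→d15:-→d16:H0 -> H0
  lookup 81.0.7.161: bits 01010001 walk d0:-→d1:-→d2:-→d3:-→d4:-→d5:-→d6:-→d7:-→d8:H2 -> H2
  + 100.73.32.0/20 (H3) depth=20
  lookup 100.91.217.183: bits 01100100010 walk d0:-→d1:-→d2:-→d3:-→d4:-→d5:-→d6:H2→d7:-→d8:H1→d9:-→d10:-→d11:- -> H1
  + 81.215.192.222/32 (H4) depth=32
  - 100.73.32.0/20 clear@20
  - 81.215.192.222/32 clear@32

== LOOKUPS ==
["H1","H3","H3","H1","H4","H4","H3","H2","H1","H1","H0","H0","H2","H1"]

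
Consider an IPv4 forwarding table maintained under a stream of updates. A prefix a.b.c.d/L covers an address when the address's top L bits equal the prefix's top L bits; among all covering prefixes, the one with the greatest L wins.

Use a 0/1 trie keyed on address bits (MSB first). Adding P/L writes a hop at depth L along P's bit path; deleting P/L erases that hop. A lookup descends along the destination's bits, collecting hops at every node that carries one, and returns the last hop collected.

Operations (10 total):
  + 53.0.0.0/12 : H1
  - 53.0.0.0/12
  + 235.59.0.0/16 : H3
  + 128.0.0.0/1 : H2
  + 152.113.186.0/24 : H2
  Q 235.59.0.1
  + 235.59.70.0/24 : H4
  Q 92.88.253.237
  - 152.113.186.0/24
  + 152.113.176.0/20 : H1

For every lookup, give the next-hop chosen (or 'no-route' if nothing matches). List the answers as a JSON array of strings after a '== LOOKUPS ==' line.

Apply in order:
  + 53.0.0.0/12 (H1) depth=12
  del 53.0.0.0/12 (clear depth 12)
  + 235.59.0.0/16 (H3) depth=16
  + 128.0.0.0/1 (H2) depth=1
  + 152.113.186.0/24 (H2) depth=24
  Q 235.59.0.1: descend 1110101100111011 ; hops seen [H2,H3] ; pick H3
  + 235.59.70.0/24 (H4) depth=24
  Q 92.88.253.237: descend 0 ; hops seen [∅] ; pick no-route
  del 152.113.186.0/24 (clear depth 24)
  + 152.113.176.0/20 (H1) depth=20

== LOOKUPS ==
["H3","no-route"]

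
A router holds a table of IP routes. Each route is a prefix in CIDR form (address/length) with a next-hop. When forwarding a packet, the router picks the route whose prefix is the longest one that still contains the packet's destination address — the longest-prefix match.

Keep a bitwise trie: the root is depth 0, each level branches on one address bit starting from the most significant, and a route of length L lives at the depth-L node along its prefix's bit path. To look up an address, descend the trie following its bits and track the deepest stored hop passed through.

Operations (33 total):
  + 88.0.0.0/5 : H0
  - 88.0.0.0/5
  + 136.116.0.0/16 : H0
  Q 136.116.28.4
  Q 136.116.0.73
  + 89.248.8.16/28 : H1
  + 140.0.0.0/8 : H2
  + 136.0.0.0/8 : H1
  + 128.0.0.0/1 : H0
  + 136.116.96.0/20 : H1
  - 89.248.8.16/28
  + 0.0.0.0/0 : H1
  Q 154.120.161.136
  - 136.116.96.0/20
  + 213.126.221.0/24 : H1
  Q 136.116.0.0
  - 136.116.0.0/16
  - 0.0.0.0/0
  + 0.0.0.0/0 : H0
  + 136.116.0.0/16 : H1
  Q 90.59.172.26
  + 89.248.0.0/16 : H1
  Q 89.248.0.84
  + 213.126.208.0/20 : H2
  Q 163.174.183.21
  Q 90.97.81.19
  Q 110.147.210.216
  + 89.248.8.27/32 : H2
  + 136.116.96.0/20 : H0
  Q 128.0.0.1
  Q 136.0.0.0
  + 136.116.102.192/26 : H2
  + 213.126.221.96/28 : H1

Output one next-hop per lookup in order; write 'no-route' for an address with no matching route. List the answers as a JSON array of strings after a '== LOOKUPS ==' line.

Apply in order:
  add 88.0.0.0/5 -> H0 at depth 5
  del 88.0.0.0/5 (clear depth 5)
  add 136.116.0.0/16 -> H0 at depth 16
  ? 136.116.28.4  path d0:-→d1:-→d2:-→d3:-→d4:-→d5:-→d6:-→d7:-→d8:-→d9:-→d10:-→d11:-→d12:-→d13:-→d14:-→d15:-→d16:H0  best=H0
  ? 136.116.0.73  path d0:-→d1:-→d2:-→d3:-→d4:-→d5:-→d6:-→d7:-→d8:-→d9:-→d10:-→d11:-→d12:-→d13:-→d14:-→d15:-→d16:H0  best=H0
  add 89.248.8.16/28 -> H1 at depth 28
  add 140.0.0.0/8 -> H2 at depth 8
  add 136.0.0.0/8 -> H1 at depth 8
  add 128.0.0.0/1 -> H0 at depth 1
  add 136.116.96.0/20 -> H1 at depth 20
  del 89.248.8.16/28 (clear depth 28)
  add 0.0.0.0/0 -> H1 at depth 0
  ? 154.120.161.136  path d0:H1→d1:H0→d2:-→d3:-  best=H0
  del 136.116.96.0/20 (clear depth 20)
  add 213.126.221.0/24 -> H1 at depth 24
  ? 136.116.0.0  path d0:H1→d1:H0→d2:-→d3:-→d4:-→d5:-→d6:-→d7:-→d8:H1→d9:-→d10:-→d11:-→d12:-→d13:-→d14:-→d15:-→d16:H0→d17:-  best=H0
  del 136.116.0.0/16 (clear depth 16)
  del 0.0.0.0/0 (clear depth 0)
  add 0.0.0.0/0 -> H0 at depth 0
  add 136.116.0.0/16 -> H1 at depth 16
  ? 90.59.172.26  path d0:H0→d1:-→d2:-→d3:-→d4:-→d5:-→d6:-  best=H0
  add 89.248.0.0/16 -> H1 at depth 16
  ? 89.248.0.84  path d0:H0→d1:-→d2:-→d3:-→d4:-→d5:-→d6:-→d7:-→d8:-→d9:-→d10:-→d11:-→d12:-→d13:-→d14:-→d15:-→d16:H1→d17:-→d18:-→d19:-→d20:-  best=H1
  add 213.126.208.0/20 -> H2 at depth 20
  ? 163.174.183.21  path d0:H0→d1:H0→d2:-  best=H0
  ? 90.97.81.19  path d0:H0→d1:-→d2:-→d3:-→d4:-→d5:-→d6:-  best=H0
  ? 110.147.210.216  path d0:H0→d1:-→d2:-  best=H0
  add 89.248.8.27/32 -> H2 at depth 32
  add 136.116.96.0/20 -> H0 at depth 20
  ? 128.0.0.1  path d0:H0→d1:H0→d2:-→d3:-→d4:-  best=H0
  ? 136.0.0.0  path d0:H0→d1:H0→d2:-→d3:-→d4:-→d5:-→d6:-→d7:-→d8:H1→d9:-  best=H1
  add 136.116.102.192/26 -> H2 at depth 26
  add 213.126.221.96/28 -> H1 at depth 28

== LOOKUPS ==
["H0","H0","H0","H0","H0","H1","H0","H0","H0","H0","H1"]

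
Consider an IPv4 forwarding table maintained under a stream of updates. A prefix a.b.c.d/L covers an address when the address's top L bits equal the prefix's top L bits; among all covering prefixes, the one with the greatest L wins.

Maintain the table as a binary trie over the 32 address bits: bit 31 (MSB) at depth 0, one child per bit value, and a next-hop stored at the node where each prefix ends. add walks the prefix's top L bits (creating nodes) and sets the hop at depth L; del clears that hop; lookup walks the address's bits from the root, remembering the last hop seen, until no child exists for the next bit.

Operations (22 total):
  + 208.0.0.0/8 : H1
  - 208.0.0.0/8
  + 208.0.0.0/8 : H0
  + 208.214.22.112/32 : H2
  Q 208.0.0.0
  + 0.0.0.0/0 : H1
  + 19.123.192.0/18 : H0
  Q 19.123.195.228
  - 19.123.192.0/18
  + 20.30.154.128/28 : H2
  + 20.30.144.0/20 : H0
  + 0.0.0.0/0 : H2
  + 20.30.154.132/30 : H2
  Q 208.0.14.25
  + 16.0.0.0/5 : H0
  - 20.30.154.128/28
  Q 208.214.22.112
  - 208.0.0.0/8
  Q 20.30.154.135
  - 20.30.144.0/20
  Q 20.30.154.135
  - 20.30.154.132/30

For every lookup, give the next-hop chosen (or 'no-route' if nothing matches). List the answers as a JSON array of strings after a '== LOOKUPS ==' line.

Trace:
  + 208.0.0.0/8 (H1) depth=8
  - 208.0.0.0/8 clear@8
  + 208.0.0.0/8 (H0) depth=8
  + 208.214.22.112/32 (H2) depth=32
  lookup 208.0.0.0: bits 11010000 walk d0:-→d1:-→d2:-→d3:-→d4:-→d5:-→d6:-→d7:-→d8:H0 -> H0
  + 0.0.0.0/0 (H1) depth=0
  + 19.123.192.0/18 (H0) depth=18
  lookup 19.123.195.228: bits 000100110111101111 walk d0:H1→d1:-→d2:-→d3:-→d4:-→d5:-→d6:-→d7:-→d8:-→d9:-→d10:-→d11:-→d12:-→d13:-→d14:-→d15:-→d16:-→d17:-→d18:H0 -> H0
  - 19.123.192.0/18 clear@18
  + 20.30.154.128/28 (H2) depth=28
  + 20.30.144.0/20 (H0) depth=20
  + 0.0.0.0/0 (H2) depth=0
  + 20.30.154.132/30 (H2) depth=30
  lookup 208.0.14.25: bits 11010000 walk d0:H2→d1:-→d2:-→d3:-→d4:-→d5:-→d6:-→d7:-→d8:H0 -> H0
  + 16.0.0.0/5 (H0) depth=5
  - 20.30.154.128/28 clear@28
  lookup 208.214.22.112: bits 11010000110101100001011001110000 walk d0:H2→d1:-→d2:-→d3:-→d4:-→d5:-→d6:-→d7:-→d8:H0→d9:-→d10:-→d11:-→d12:-→d13:-→d14:-→d15:-→d16:-→d17:-→d18:-→d19:-→d20:-→d21:-→d22:-→d23:-→d24:-→d25:-→d26:-→d27:-→d28:-→d29:-→d30:-→d31:-→d32:H2 -> H2
  - 208.0.0.0/8 clear@8
  lookup 20.30.154.135: bits 000101000001111010011010100001 walk d0:H2→d1:-→d2:-→d3:-→d4:-→d5:H0→d6:-→d7:-→d8:-→d9:-→d10:-→d11:-→d12:-→d13:-→d14:-→d15:-→d16:-→d17:-→d18:-→d19:-→d20:H0→d21:-→d22:-→d23:-→d24:-→d25:-→d26:-→d27:-→d28:-→d29:-→d30:H2 -> H2
  - 20.30.144.0/20 clear@20
  lookup 20.30.154.135: bits 000101000001111010011010100001 walk d0:H2→d1:-→d2:-→d3:-→d4:-→d5:H0→d6:-→d7:-→d8:-→d9:-→d10:-→d11:-→d12:-→d13:-→d14:-→d15:-→d16:-→d17:-→d18:-→d19:-→d20:-→d21:-→d22:-→d23:-→d24:-→d25:-→d26:-→d27:-→d28:-→d29:-→d30:H2 -> H2
  - 20.30.154.132/30 clear@30

== LOOKUPS ==
["H0","H0","H0","H2","H2","H2"]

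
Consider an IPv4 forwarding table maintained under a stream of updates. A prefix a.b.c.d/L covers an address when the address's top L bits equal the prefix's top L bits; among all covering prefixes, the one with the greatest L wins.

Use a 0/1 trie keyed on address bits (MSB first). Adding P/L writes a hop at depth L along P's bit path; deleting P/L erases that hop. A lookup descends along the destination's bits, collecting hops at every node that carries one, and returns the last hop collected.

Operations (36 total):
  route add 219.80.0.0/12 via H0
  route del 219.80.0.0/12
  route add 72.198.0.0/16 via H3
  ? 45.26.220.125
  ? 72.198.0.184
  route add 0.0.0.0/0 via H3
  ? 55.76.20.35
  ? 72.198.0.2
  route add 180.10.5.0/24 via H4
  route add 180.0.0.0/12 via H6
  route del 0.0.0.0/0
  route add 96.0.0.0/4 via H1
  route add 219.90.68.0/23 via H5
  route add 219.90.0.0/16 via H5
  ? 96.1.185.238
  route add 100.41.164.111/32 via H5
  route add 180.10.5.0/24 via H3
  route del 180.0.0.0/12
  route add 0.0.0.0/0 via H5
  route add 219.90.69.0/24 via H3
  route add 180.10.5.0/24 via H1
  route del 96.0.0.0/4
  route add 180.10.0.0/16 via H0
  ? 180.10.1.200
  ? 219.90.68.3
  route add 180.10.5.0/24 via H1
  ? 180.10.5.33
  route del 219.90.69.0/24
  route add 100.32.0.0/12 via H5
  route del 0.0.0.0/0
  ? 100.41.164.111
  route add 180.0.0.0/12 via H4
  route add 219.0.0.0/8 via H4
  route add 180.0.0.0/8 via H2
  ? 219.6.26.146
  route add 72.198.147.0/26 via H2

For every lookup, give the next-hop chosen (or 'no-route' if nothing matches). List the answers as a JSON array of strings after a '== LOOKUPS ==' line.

Trace:
  add 219.80.0.0/12 -> H0 at depth 12
  del 219.80.0.0/12 (clear depth 12)
  add 72.198.0.0/16 -> H3 at depth 16
  ? 45.26.220.125  path d0:-→d1:-  best=no-route
  ? 72.198.0.184  path d0:-→d1:-→d2:-→d3:-→d4:-→d5:-→d6:-→d7:-→d8:-→d9:-→d10:-→d11:-→d12:-→d13:-→d14:-→d15:-→d16:H3  best=H3
  add 0.0.0.0/0 -> H3 at depth 0
  ? 55.76.20.35  path d0:H3→d1:-  best=H3
  ? 72.198.0.2  path d0:H3→d1:-→d2:-→d3:-→d4:-→d5:-→d6:-→d7:-→d8:-→d9:-→d10:-→d11:-→d12:-→d13:-→d14:-→d15:-→d16:H3  best=H3
  add 180.10.5.0/24 -> H4 at depth 24
  add 180.0.0.0/12 -> H6 at depth 12
  del 0.0.0.0/0 (clear depth 0)
  add 96.0.0.0/4 -> H1 at depth 4
  add 219.90.68.0/23 -> H5 at depth 23
  add 219.90.0.0/16 -> H5 at depth 16
  ? 96.1.185.238  path d0:-→d1:-→d2:-→d3:-→d4:H1  best=H1
  add 100.41.164.111/32 -> H5 at depth 32
  add 180.10.5.0/24 -> H3 at depth 24
  del 180.0.0.0/12 (clear depth 12)
  add 0.0.0.0/0 -> H5 at depth 0
  add 219.90.69.0/24 -> H3 at depth 24
  add 180.10.5.0/24 -> H1 at depth 24
  del 96.0.0.0/4 (clear depth 4)
  add 180.10.0.0/16 -> H0 at depth 16
  ? 180.10.1.200  path d0:H5→d1:-→d2:-→d3:-→d4:-→d5:-→d6:-→d7:-→d8:-→d9:-→d10:-→d11:-→d12:-→d13:-→d14:-→d15:-→d16:H0→d17:-→d18:-→d19:-→d20:-→d21:-  best=H0
  ? 219.90.68.3  path d0:H5→d1:-→d2:-→d3:-→d4:-→d5:-→d6:-→d7:-→d8:-→d9:-→d10:-→d11:-→d12:-→d13:-→d14:-→d15:-→d16:H5→d17:-→d18:-→d19:-→d20:-→d21:-→d22:-→d23:H5  best=H5
  add 180.10.5.0/24 -> H1 at depth 24
  ? 180.10.5.33  path d0:H5→d1:-→d2:-→d3:-→d4:-→d5:-→d6:-→d7:-→d8:-→d9:-→d10:-→d11:-→d12:-→d13:-→d14:-→d15:-→d16:H0→d17:-→d18:-→d19:-→d20:-→d21:-→d22:-→d23:-→d24:H1  best=H1
  del 219.90.69.0/24 (clear depth 24)
  add 100.32.0.0/12 -> H5 at depth 12
  del 0.0.0.0/0 (clear depth 0)
  ? 100.41.164.111  path d0:-→d1:-→d2:-→d3:-→d4:-→d5:-→d6:-→d7:-→d8:-→d9:-→d10:-→d11:-→d12:H5→d13:-→d14:-→d15:-→d16:-→d17:-→d18:-→d19:-→d20:-→d21:-→d22:-→d23:-→d24:-→d25:-→d26:-→d27:-→d28:-→d29:-→d30:-→d31:-→d32:H5  best=H5
  add 180.0.0.0/12 -> H4 at depth 12
  add 219.0.0.0/8 -> H4 at depth 8
  add 180.0.0.0/8 -> H2 at depth 8
  ? 219.6.26.146  path d0:-→d1:-→d2:-→d3:-→d4:-→d5:-→d6:-→d7:-→d8:H4→d9:-  best=H4
  add 72.198.147.0/26 -> H2 at depth 26

== LOOKUPS ==
["no-route","H3","H3","H3","H1","H0","H5","H1","H5","H4"]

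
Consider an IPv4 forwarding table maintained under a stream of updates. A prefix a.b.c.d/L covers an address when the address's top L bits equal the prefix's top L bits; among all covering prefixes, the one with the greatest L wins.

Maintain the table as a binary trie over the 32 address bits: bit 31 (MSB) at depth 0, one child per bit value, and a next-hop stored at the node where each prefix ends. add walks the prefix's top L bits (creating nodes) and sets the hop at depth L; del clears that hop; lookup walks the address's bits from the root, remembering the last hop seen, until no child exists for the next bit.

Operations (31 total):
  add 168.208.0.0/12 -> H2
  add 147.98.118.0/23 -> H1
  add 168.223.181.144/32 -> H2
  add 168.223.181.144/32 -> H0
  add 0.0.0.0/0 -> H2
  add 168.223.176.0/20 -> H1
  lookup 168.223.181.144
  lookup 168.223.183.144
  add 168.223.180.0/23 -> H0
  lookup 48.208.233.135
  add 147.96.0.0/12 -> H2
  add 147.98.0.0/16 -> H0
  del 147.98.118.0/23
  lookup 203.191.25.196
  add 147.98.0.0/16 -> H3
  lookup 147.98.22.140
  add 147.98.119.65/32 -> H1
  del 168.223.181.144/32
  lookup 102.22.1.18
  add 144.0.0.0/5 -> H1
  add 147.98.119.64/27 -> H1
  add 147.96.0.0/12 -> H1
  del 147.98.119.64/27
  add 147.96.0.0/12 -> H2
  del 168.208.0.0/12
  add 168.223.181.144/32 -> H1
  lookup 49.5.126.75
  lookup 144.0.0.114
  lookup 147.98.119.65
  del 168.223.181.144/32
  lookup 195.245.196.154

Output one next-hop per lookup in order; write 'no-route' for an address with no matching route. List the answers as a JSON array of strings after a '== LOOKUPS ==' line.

Apply in order:
  add 168.208.0.0/12 -> H2 at depth 12
  add 147.98.118.0/23 -> H1 at depth 23
  add 168.223.181.144/32 -> H2 at depth 32
  add 168.223.181.144/32 -> H0 at depth 32
  add 0.0.0.0/0 -> H2 at depth 0
  add 168.223.176.0/20 -> H1 at depth 20
  Q 168.223.181.144: descend 10101000110111111011010110010000 ; hops seen [H2,H2,H1,H0] ; pick H0
  Q 168.223.183.144: descend 1010100011011111101101 ; hops seen [H2,H2,H1] ; pick H1
  add 168.223.180.0/23 -> H0 at depth 23
  Q 48.208.233.135: descend ε ; hops seen [H2] ; pick H2
  add 147.96.0.0/12 -> H2 at depth 12
  add 147.98.0.0/16 -> H0 at depth 16
  del 147.98.118.0/23 (clear depth 23)
  Q 203.191.25.196: descend 1 ; hops seen [H2] ; pick H2
  add 147.98.0.0/16 -> H3 at depth 16
  Q 147.98.22.140: descend 10010011011000100 ; hops seen [H2,H2,H3] ; pick H3
  add 147.98.119.65/32 -> H1 at depth 32
  del 168.223.181.144/32 (clear depth 32)
  Q 102.22.1.18: descend ε ; hops seen [H2] ; pick H2
  add 144.0.0.0/5 -> H1 at depth 5
  add 147.98.119.64/27 -> H1 at depth 27
  add 147.96.0.0/12 -> H1 at depth 12
  del 147.98.119.64/27 (clear depth 27)
  add 147.96.0.0/12 -> H2 at depth 12
  del 168.208.0.0/12 (clear depth 12)
  add 168.223.181.144/32 -> H1 at depth 32
  Q 49.5.126.75: descend ε ; hops seen [H2] ; pick H2
  Q 144.0.0.114: descend 100100 ; hops seen [H2,H1] ; pick H1
  Q 147.98.119.65: descend 10010011011000100111011101000001 ; hops seen [H2,H1,H2,H3,H1] ; pick H1
  del 168.223.181.144/32 (clear depth 32)
  Q 195.245.196.154: descend 1 ; hops seen [H2] ; pick H2

== LOOKUPS ==
["H0","H1","H2","H2","H3","H2","H2","H1","H1","H2"]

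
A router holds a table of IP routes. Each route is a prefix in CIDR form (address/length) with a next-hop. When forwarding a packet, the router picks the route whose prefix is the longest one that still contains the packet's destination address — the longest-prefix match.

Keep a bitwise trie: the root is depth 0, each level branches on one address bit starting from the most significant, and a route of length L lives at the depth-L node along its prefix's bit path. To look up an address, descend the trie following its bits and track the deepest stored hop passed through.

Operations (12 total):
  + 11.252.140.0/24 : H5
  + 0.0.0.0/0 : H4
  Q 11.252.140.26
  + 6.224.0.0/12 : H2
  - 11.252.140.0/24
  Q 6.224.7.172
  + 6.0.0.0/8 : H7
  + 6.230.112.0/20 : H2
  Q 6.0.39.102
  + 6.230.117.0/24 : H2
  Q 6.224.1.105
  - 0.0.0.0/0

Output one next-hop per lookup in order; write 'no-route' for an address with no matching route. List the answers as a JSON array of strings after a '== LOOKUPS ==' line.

Trace:
  + 11.252.140.0/24 (H5) depth=24
  + 0.0.0.0/0 (H4) depth=0
  ? 11.252.140.26  path d0:H4→d1:-→d2:-→d3:-→d4:-→d5:-→d6:-→d7:-→d8:-→d9:-→d10:-→d11:-→d12:-→d13:-→d14:-→d15:-→d16:-→d17:-→d18:-→d19:-→d20:-→d21:-→d22:-→d23:-→d24:H5  best=H5
  + 6.224.0.0/12 (H2) depth=12
  del 11.252.140.0/24 (clear depth 24)
  ? 6.224.7.172  path d0:H4→d1:-→d2:-→d3:-→d4:-→d5:-→d6:-→d7:-→d8:-→d9:-→d10:-→d11:-→d12:H2  best=H2
  + 6.0.0.0/8 (H7) depth=8
  + 6.230.112.0/20 (H2) depth=20
  ? 6.0.39.102  path d0:H4→d1:-→d2:-→d3:-→d4:-→d5:-→d6:-→d7:-→d8:H7  best=H7
  + 6.230.117.0/24 (H2) depth=24
  ? 6.224.1.105  path d0:H4→d1:-→d2:-→d3:-→d4:-→d5:-→d6:-→d7:-→d8:H7→d9:-→d10:-→d11:-→d12:H2→d13:-  best=H2
  del 0.0.0.0/0 (clear depth 0)

== LOOKUPS ==
["H5","H2","H7","H2"]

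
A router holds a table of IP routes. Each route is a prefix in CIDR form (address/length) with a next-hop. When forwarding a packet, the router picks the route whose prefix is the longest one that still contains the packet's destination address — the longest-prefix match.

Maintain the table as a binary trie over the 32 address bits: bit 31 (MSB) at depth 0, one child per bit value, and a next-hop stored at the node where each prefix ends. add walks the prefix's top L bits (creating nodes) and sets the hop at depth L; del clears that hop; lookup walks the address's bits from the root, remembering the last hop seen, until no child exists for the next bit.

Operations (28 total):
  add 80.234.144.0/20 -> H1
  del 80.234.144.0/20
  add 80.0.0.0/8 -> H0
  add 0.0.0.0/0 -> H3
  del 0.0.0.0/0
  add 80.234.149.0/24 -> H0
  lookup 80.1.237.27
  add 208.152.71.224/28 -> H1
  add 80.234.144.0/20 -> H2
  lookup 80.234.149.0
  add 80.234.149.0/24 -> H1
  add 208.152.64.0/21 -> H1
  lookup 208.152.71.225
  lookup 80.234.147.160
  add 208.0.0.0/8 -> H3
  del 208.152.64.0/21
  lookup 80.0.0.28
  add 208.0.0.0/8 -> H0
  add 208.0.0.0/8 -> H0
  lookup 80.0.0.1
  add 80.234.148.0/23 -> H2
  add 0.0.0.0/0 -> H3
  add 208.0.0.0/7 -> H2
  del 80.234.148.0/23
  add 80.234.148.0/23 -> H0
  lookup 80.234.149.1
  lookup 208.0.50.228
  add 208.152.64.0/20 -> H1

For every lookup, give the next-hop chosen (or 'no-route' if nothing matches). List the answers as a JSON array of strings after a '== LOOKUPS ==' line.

Apply in order:
  add 80.234.144.0/20 -> H1 at depth 20
  - 80.234.144.0/20 clear@20
  add 80.0.0.0/8 -> H0 at depth 8
  add 0.0.0.0/0 -> H3 at depth 0
  - 0.0.0.0/0 clear@0
  add 80.234.149.0/24 -> H0 at depth 24
  lookup 80.1.237.27: bits 01010000 walk d0:-→d1:-→d2:-→d3:-→d4:-→d5:-→d6:-→d7:-→d8:H0 -> H0
  add 208.152.71.224/28 -> H1 at depth 28
  add 80.234.144.0/20 -> H2 at depth 20
  lookup 80.234.149.0: bits 010100001110101010010101 walk d0:-→d1:-→d2:-→d3:-→d4:-→d5:-→d6:-→d7:-→d8:H0→d9:-→d10:-→d11:-→d12:-→d13:-→d14:-→d15:-→d16:-→d17:-→d18:-→d19:-→d20:H2→d21:-→d22:-→d23:-→d24:H0 -> H0
  add 80.234.149.0/24 -> H1 at depth 24
  add 208.152.64.0/21 -> H1 at depth 21
  lookup 208.152.71.225: bits 1101000010011000010001111110 walk d0:-→d1:-→d2:-→d3:-→d4:-→d5:-→d6:-→d7:-→d8:-→d9:-→d10:-→d11:-→d12:-→d13:-→d14:-→d15:-→d16:-→d17:-→d18:-→d19:-→d20:-→d21:H1→d22:-→d23:-→d24:-→d25:-→d26:-→d27:-→d28:H1 -> H1
  lookup 80.234.147.160: bits 010100001110101010010 walk d0:-→d1:-→d2:-→d3:-→d4:-→d5:-→d6:-→d7:-→d8:H0→d9:-→d10:-→d11:-→d12:-→d13:-→d14:-→d15:-→d16:-→d17:-→d18:-→d19:-→d20:H2→d21:- -> H2
  add 208.0.0.0/8 -> H3 at depth 8
  - 208.152.64.0/21 clear@21
  lookup 80.0.0.28: bits 01010000 walk d0:-→d1:-→d2:-→d3:-→d4:-→d5:-→d6:-→d7:-→d8:H0 -> H0
  add 208.0.0.0/8 -> H0 at depth 8
  add 208.0.0.0/8 -> H0 at depth 8
  lookup 80.0.0.1: bits 01010000 walk d0:-→d1:-→d2:-→d3:-→d4:-→d5:-→d6:-→d7:-→d8:H0 -> H0
  add 80.234.148.0/23 -> H2 at depth 23
  add 0.0.0.0/0 -> H3 at depth 0
  add 208.0.0.0/7 -> H2 at depth 7
  - 80.234.148.0/23 clear@23
  add 80.234.148.0/23 -> H0 at depth 23
  lookup 80.234.149.1: bits 010100001110101010010101 walk d0:H3→d1:-→d2:-→d3:-→d4:-→d5:-→d6:-→d7:-→d8:H0→d9:-→d10:-→d11:-→d12:-→d13:-→d14:-→d15:-→d16:-→d17:-→d18:-→d19:-→d20:H2→d21:-→d22:-→d23:H0→d24:H1 -> H1
  lookup 208.0.50.228: bits 11010000 walk d0:H3→d1:-→d2:-→d3:-→d4:-→d5:-→d6:-→d7:H2→d8:H0 -> H0
  add 208.152.64.0/20 -> H1 at depth 20

== LOOKUPS ==
["H0","H0","H1","H2","H0","H0","H1","H0"]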